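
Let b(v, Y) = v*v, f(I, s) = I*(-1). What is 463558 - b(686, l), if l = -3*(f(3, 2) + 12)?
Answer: -7038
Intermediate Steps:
f(I, s) = -I
l = -27 (l = -3*(-1*3 + 12) = -3*(-3 + 12) = -3*9 = -27)
b(v, Y) = v**2
463558 - b(686, l) = 463558 - 1*686**2 = 463558 - 1*470596 = 463558 - 470596 = -7038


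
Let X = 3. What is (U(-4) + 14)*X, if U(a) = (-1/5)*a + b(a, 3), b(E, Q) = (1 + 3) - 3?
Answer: 237/5 ≈ 47.400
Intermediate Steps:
b(E, Q) = 1 (b(E, Q) = 4 - 3 = 1)
U(a) = 1 - a/5 (U(a) = (-1/5)*a + 1 = (-1*⅕)*a + 1 = -a/5 + 1 = 1 - a/5)
(U(-4) + 14)*X = ((1 - ⅕*(-4)) + 14)*3 = ((1 + ⅘) + 14)*3 = (9/5 + 14)*3 = (79/5)*3 = 237/5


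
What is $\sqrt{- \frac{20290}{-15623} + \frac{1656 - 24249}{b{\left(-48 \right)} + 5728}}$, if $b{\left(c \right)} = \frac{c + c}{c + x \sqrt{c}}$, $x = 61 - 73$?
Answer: $\frac{\sqrt{31246} \sqrt{\frac{-236708739 - 236749319 i \sqrt{3}}{2865 + 2864 i \sqrt{3}}}}{31246} \approx 0.0001833 - 1.6264 i$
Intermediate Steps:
$x = -12$
$b{\left(c \right)} = \frac{2 c}{c - 12 \sqrt{c}}$ ($b{\left(c \right)} = \frac{c + c}{c - 12 \sqrt{c}} = \frac{2 c}{c - 12 \sqrt{c}}$)
$\sqrt{- \frac{20290}{-15623} + \frac{1656 - 24249}{b{\left(-48 \right)} + 5728}} = \sqrt{- \frac{20290}{-15623} + \frac{1656 - 24249}{2 \left(-48\right) \frac{1}{-48 - 12 \sqrt{-48}} + 5728}} = \sqrt{\left(-20290\right) \left(- \frac{1}{15623}\right) - \frac{22593}{2 \left(-48\right) \frac{1}{-48 - 12 \cdot 4 i \sqrt{3}} + 5728}} = \sqrt{\frac{20290}{15623} - \frac{22593}{2 \left(-48\right) \frac{1}{-48 - 48 i \sqrt{3}} + 5728}} = \sqrt{\frac{20290}{15623} - \frac{22593}{- \frac{96}{-48 - 48 i \sqrt{3}} + 5728}} = \sqrt{\frac{20290}{15623} - \frac{22593}{5728 - \frac{96}{-48 - 48 i \sqrt{3}}}}$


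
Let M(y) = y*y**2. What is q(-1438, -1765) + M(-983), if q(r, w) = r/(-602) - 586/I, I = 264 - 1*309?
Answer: -12865881759674/13545 ≈ -9.4986e+8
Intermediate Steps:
I = -45 (I = 264 - 309 = -45)
M(y) = y**3
q(r, w) = 586/45 - r/602 (q(r, w) = r/(-602) - 586/(-45) = r*(-1/602) - 586*(-1/45) = -r/602 + 586/45 = 586/45 - r/602)
q(-1438, -1765) + M(-983) = (586/45 - 1/602*(-1438)) + (-983)**3 = (586/45 + 719/301) - 949862087 = 208741/13545 - 949862087 = -12865881759674/13545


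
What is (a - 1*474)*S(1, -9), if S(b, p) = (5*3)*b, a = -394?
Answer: -13020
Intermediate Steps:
S(b, p) = 15*b
(a - 1*474)*S(1, -9) = (-394 - 1*474)*(15*1) = (-394 - 474)*15 = -868*15 = -13020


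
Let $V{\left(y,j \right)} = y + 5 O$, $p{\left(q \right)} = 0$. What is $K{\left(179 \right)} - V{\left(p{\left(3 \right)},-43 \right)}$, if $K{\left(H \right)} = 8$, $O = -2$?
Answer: $18$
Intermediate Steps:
$V{\left(y,j \right)} = -10 + y$ ($V{\left(y,j \right)} = y + 5 \left(-2\right) = y - 10 = -10 + y$)
$K{\left(179 \right)} - V{\left(p{\left(3 \right)},-43 \right)} = 8 - \left(-10 + 0\right) = 8 - -10 = 8 + 10 = 18$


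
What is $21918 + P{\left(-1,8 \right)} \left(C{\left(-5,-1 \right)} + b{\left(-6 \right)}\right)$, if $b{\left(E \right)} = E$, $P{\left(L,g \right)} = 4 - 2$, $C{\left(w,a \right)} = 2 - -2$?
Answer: $21914$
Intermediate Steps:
$C{\left(w,a \right)} = 4$ ($C{\left(w,a \right)} = 2 + 2 = 4$)
$P{\left(L,g \right)} = 2$
$21918 + P{\left(-1,8 \right)} \left(C{\left(-5,-1 \right)} + b{\left(-6 \right)}\right) = 21918 + 2 \left(4 - 6\right) = 21918 + 2 \left(-2\right) = 21918 - 4 = 21914$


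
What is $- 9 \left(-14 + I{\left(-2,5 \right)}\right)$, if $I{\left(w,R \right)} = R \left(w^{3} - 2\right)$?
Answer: $576$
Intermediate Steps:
$I{\left(w,R \right)} = R \left(-2 + w^{3}\right)$
$- 9 \left(-14 + I{\left(-2,5 \right)}\right) = - 9 \left(-14 + 5 \left(-2 + \left(-2\right)^{3}\right)\right) = - 9 \left(-14 + 5 \left(-2 - 8\right)\right) = - 9 \left(-14 + 5 \left(-10\right)\right) = - 9 \left(-14 - 50\right) = \left(-9\right) \left(-64\right) = 576$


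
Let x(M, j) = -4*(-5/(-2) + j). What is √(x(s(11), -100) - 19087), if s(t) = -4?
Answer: I*√18697 ≈ 136.74*I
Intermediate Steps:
x(M, j) = -10 - 4*j (x(M, j) = -4*(-5*(-½) + j) = -4*(5/2 + j) = -10 - 4*j)
√(x(s(11), -100) - 19087) = √((-10 - 4*(-100)) - 19087) = √((-10 + 400) - 19087) = √(390 - 19087) = √(-18697) = I*√18697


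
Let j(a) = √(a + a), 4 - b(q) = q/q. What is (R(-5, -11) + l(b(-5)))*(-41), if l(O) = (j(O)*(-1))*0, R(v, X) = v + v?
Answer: 410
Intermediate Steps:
b(q) = 3 (b(q) = 4 - q/q = 4 - 1*1 = 4 - 1 = 3)
R(v, X) = 2*v
j(a) = √2*√a (j(a) = √(2*a) = √2*√a)
l(O) = 0 (l(O) = ((√2*√O)*(-1))*0 = -√2*√O*0 = 0)
(R(-5, -11) + l(b(-5)))*(-41) = (2*(-5) + 0)*(-41) = (-10 + 0)*(-41) = -10*(-41) = 410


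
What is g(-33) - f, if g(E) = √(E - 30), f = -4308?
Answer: 4308 + 3*I*√7 ≈ 4308.0 + 7.9373*I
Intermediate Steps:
g(E) = √(-30 + E)
g(-33) - f = √(-30 - 33) - 1*(-4308) = √(-63) + 4308 = 3*I*√7 + 4308 = 4308 + 3*I*√7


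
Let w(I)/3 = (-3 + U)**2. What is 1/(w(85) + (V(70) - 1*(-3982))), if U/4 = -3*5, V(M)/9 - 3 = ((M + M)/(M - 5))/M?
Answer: 65/1034558 ≈ 6.2829e-5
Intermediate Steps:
V(M) = 27 + 18/(-5 + M) (V(M) = 27 + 9*(((M + M)/(M - 5))/M) = 27 + 9*(((2*M)/(-5 + M))/M) = 27 + 9*((2*M/(-5 + M))/M) = 27 + 9*(2/(-5 + M)) = 27 + 18/(-5 + M))
U = -60 (U = 4*(-3*5) = 4*(-15) = -60)
w(I) = 11907 (w(I) = 3*(-3 - 60)**2 = 3*(-63)**2 = 3*3969 = 11907)
1/(w(85) + (V(70) - 1*(-3982))) = 1/(11907 + (9*(-13 + 3*70)/(-5 + 70) - 1*(-3982))) = 1/(11907 + (9*(-13 + 210)/65 + 3982)) = 1/(11907 + (9*(1/65)*197 + 3982)) = 1/(11907 + (1773/65 + 3982)) = 1/(11907 + 260603/65) = 1/(1034558/65) = 65/1034558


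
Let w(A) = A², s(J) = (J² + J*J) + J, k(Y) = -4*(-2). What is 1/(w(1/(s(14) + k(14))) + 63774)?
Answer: 171396/10930608505 ≈ 1.5680e-5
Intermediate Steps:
k(Y) = 8
s(J) = J + 2*J² (s(J) = (J² + J²) + J = 2*J² + J = J + 2*J²)
1/(w(1/(s(14) + k(14))) + 63774) = 1/((1/(14*(1 + 2*14) + 8))² + 63774) = 1/((1/(14*(1 + 28) + 8))² + 63774) = 1/((1/(14*29 + 8))² + 63774) = 1/((1/(406 + 8))² + 63774) = 1/((1/414)² + 63774) = 1/(1/171396 + 63774) = 1/(10930608505/171396) = 171396/10930608505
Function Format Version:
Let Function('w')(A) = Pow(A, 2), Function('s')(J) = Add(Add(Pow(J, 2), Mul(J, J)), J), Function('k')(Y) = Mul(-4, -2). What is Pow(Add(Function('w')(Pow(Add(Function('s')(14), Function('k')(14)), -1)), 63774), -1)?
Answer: Rational(171396, 10930608505) ≈ 1.5680e-5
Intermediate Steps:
Function('k')(Y) = 8
Function('s')(J) = Add(J, Mul(2, Pow(J, 2))) (Function('s')(J) = Add(Add(Pow(J, 2), Pow(J, 2)), J) = Add(Mul(2, Pow(J, 2)), J) = Add(J, Mul(2, Pow(J, 2))))
Pow(Add(Function('w')(Pow(Add(Function('s')(14), Function('k')(14)), -1)), 63774), -1) = Pow(Add(Pow(Pow(Add(Mul(14, Add(1, Mul(2, 14))), 8), -1), 2), 63774), -1) = Pow(Add(Pow(Pow(Add(Mul(14, Add(1, 28)), 8), -1), 2), 63774), -1) = Pow(Add(Pow(Pow(Add(Mul(14, 29), 8), -1), 2), 63774), -1) = Pow(Add(Pow(Pow(Add(406, 8), -1), 2), 63774), -1) = Pow(Add(Pow(Pow(414, -1), 2), 63774), -1) = Pow(Add(Pow(Rational(1, 414), 2), 63774), -1) = Pow(Add(Rational(1, 171396), 63774), -1) = Pow(Rational(10930608505, 171396), -1) = Rational(171396, 10930608505)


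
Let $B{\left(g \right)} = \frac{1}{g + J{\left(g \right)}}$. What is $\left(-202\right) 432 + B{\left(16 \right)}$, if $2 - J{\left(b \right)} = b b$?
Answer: $- \frac{20768833}{238} \approx -87264.0$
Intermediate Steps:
$J{\left(b \right)} = 2 - b^{2}$ ($J{\left(b \right)} = 2 - b b = 2 - b^{2}$)
$B{\left(g \right)} = \frac{1}{2 + g - g^{2}}$ ($B{\left(g \right)} = \frac{1}{g - \left(-2 + g^{2}\right)} = \frac{1}{2 + g - g^{2}}$)
$\left(-202\right) 432 + B{\left(16 \right)} = \left(-202\right) 432 + \frac{1}{2 + 16 - 16^{2}} = -87264 + \frac{1}{2 + 16 - 256} = -87264 + \frac{1}{-238} = -87264 - \frac{1}{238} = - \frac{20768833}{238}$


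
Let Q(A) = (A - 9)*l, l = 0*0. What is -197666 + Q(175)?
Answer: -197666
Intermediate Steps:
l = 0
Q(A) = 0 (Q(A) = (A - 9)*0 = (-9 + A)*0 = 0)
-197666 + Q(175) = -197666 + 0 = -197666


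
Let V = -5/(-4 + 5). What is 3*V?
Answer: -15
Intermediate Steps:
V = -5 (V = -5/1 = -5*1 = -5)
3*V = 3*(-5) = -15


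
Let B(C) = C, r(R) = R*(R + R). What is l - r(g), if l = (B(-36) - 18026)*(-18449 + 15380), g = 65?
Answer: 55423828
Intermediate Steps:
r(R) = 2*R**2 (r(R) = R*(2*R) = 2*R**2)
l = 55432278 (l = (-36 - 18026)*(-18449 + 15380) = -18062*(-3069) = 55432278)
l - r(g) = 55432278 - 2*65**2 = 55432278 - 2*4225 = 55432278 - 1*8450 = 55432278 - 8450 = 55423828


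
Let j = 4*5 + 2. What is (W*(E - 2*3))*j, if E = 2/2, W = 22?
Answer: -2420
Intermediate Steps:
E = 1 (E = 2*(½) = 1)
j = 22 (j = 20 + 2 = 22)
(W*(E - 2*3))*j = (22*(1 - 2*3))*22 = (22*(1 - 6))*22 = (22*(-5))*22 = -110*22 = -2420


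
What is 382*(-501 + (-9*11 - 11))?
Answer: -233402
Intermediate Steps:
382*(-501 + (-9*11 - 11)) = 382*(-501 + (-99 - 11)) = 382*(-501 - 110) = 382*(-611) = -233402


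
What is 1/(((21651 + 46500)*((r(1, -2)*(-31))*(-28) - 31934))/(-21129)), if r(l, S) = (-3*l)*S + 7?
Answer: 7043/469106050 ≈ 1.5014e-5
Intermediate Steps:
r(l, S) = 7 - 3*S*l (r(l, S) = -3*S*l + 7 = 7 - 3*S*l)
1/(((21651 + 46500)*((r(1, -2)*(-31))*(-28) - 31934))/(-21129)) = 1/(((21651 + 46500)*(((7 - 3*(-2)*1)*(-31))*(-28) - 31934))/(-21129)) = 1/((68151*(((7 + 6)*(-31))*(-28) - 31934))*(-1/21129)) = 1/((68151*((13*(-31))*(-28) - 31934))*(-1/21129)) = 1/((68151*(-403*(-28) - 31934))*(-1/21129)) = 1/((68151*(11284 - 31934))*(-1/21129)) = 1/((68151*(-20650))*(-1/21129)) = 1/(-1407318150*(-1/21129)) = 1/(469106050/7043) = 7043/469106050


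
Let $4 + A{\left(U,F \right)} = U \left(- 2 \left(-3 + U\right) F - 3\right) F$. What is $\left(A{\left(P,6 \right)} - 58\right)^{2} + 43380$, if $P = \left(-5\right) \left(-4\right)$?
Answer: $620152984$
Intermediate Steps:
$P = 20$
$A{\left(U,F \right)} = -4 + F U \left(-3 - 2 F \left(-3 + U\right)\right)$ ($A{\left(U,F \right)} = -4 + U \left(- 2 \left(-3 + U\right) F - 3\right) F = -4 + U \left(- 2 F \left(-3 + U\right) - 3\right) F = -4 + U \left(-3 - 2 F \left(-3 + U\right)\right) F = -4 + F U \left(-3 - 2 F \left(-3 + U\right)\right)$)
$\left(A{\left(P,6 \right)} - 58\right)^{2} + 43380 = \left(\left(-4 - 18 \cdot 20 - 2 \cdot 6^{2} \cdot 20^{2} + 6 \cdot 20 \cdot 6^{2}\right) - 58\right)^{2} + 43380 = \left(\left(-4 - 360 - 72 \cdot 400 + 6 \cdot 20 \cdot 36\right) - 58\right)^{2} + 43380 = \left(\left(-4 - 360 - 28800 + 4320\right) - 58\right)^{2} + 43380 = \left(-24844 - 58\right)^{2} + 43380 = \left(-24902\right)^{2} + 43380 = 620109604 + 43380 = 620152984$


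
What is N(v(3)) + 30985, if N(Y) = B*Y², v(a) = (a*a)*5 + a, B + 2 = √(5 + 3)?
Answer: 26377 + 4608*√2 ≈ 32894.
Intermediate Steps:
B = -2 + 2*√2 (B = -2 + √(5 + 3) = -2 + √8 = -2 + 2*√2 ≈ 0.82843)
v(a) = a + 5*a² (v(a) = a²*5 + a = 5*a² + a = a + 5*a²)
N(Y) = Y²*(-2 + 2*√2) (N(Y) = (-2 + 2*√2)*Y² = Y²*(-2 + 2*√2))
N(v(3)) + 30985 = 2*(3*(1 + 5*3))²*(-1 + √2) + 30985 = 2*(3*(1 + 15))²*(-1 + √2) + 30985 = 2*(3*16)²*(-1 + √2) + 30985 = 2*48²*(-1 + √2) + 30985 = 2*2304*(-1 + √2) + 30985 = (-4608 + 4608*√2) + 30985 = 26377 + 4608*√2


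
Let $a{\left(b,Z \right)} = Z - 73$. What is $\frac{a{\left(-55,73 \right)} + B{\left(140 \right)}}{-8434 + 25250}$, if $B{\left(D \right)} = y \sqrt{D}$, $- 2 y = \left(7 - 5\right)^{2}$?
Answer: $- \frac{\sqrt{35}}{4204} \approx -0.0014073$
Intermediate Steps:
$a{\left(b,Z \right)} = -73 + Z$
$y = -2$ ($y = - \frac{\left(7 - 5\right)^{2}}{2} = - \frac{2^{2}}{2} = \left(- \frac{1}{2}\right) 4 = -2$)
$B{\left(D \right)} = - 2 \sqrt{D}$
$\frac{a{\left(-55,73 \right)} + B{\left(140 \right)}}{-8434 + 25250} = \frac{\left(-73 + 73\right) - 2 \sqrt{140}}{-8434 + 25250} = \frac{0 - 2 \cdot 2 \sqrt{35}}{16816} = \left(0 - 4 \sqrt{35}\right) \frac{1}{16816} = - 4 \sqrt{35} \cdot \frac{1}{16816} = - \frac{\sqrt{35}}{4204}$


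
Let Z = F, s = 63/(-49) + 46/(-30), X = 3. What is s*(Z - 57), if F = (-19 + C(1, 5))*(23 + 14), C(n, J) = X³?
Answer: -70744/105 ≈ -673.75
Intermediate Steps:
C(n, J) = 27 (C(n, J) = 3³ = 27)
s = -296/105 (s = 63*(-1/49) + 46*(-1/30) = -9/7 - 23/15 = -296/105 ≈ -2.8190)
F = 296 (F = (-19 + 27)*(23 + 14) = 8*37 = 296)
Z = 296
s*(Z - 57) = -296*(296 - 57)/105 = -296/105*239 = -70744/105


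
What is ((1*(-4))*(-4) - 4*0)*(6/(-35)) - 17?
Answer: -691/35 ≈ -19.743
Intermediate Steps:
((1*(-4))*(-4) - 4*0)*(6/(-35)) - 17 = (-4*(-4) + 0)*(6*(-1/35)) - 17 = (16 + 0)*(-6/35) - 17 = 16*(-6/35) - 17 = -96/35 - 17 = -691/35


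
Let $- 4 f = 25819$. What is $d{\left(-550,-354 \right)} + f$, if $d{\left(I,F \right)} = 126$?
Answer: $- \frac{25315}{4} \approx -6328.8$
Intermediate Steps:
$f = - \frac{25819}{4}$ ($f = \left(- \frac{1}{4}\right) 25819 = - \frac{25819}{4} \approx -6454.8$)
$d{\left(-550,-354 \right)} + f = 126 - \frac{25819}{4} = - \frac{25315}{4}$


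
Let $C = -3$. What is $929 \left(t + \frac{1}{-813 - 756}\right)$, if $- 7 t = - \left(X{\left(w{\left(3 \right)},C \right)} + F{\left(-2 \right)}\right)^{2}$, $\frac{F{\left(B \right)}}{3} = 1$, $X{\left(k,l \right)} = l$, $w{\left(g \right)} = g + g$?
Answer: $- \frac{929}{1569} \approx -0.5921$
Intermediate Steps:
$w{\left(g \right)} = 2 g$
$F{\left(B \right)} = 3$ ($F{\left(B \right)} = 3 \cdot 1 = 3$)
$t = 0$ ($t = - \frac{\left(-1\right) \left(-3 + 3\right)^{2}}{7} = - \frac{\left(-1\right) 0^{2}}{7} = - \frac{\left(-1\right) 0}{7} = \left(- \frac{1}{7}\right) 0 = 0$)
$929 \left(t + \frac{1}{-813 - 756}\right) = 929 \left(0 + \frac{1}{-813 - 756}\right) = 929 \left(0 + \frac{1}{-1569}\right) = 929 \left(0 - \frac{1}{1569}\right) = 929 \left(- \frac{1}{1569}\right) = - \frac{929}{1569}$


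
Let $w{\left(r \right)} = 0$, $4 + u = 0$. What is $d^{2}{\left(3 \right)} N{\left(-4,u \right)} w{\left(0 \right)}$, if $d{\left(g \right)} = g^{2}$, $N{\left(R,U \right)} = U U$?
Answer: $0$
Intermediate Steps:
$u = -4$ ($u = -4 + 0 = -4$)
$N{\left(R,U \right)} = U^{2}$
$d^{2}{\left(3 \right)} N{\left(-4,u \right)} w{\left(0 \right)} = \left(3^{2}\right)^{2} \left(-4\right)^{2} \cdot 0 = 9^{2} \cdot 16 \cdot 0 = 81 \cdot 16 \cdot 0 = 1296 \cdot 0 = 0$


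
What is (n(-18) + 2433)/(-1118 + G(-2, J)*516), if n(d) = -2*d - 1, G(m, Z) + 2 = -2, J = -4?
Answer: -1234/1591 ≈ -0.77561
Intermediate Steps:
G(m, Z) = -4 (G(m, Z) = -2 - 2 = -4)
n(d) = -1 - 2*d
(n(-18) + 2433)/(-1118 + G(-2, J)*516) = ((-1 - 2*(-18)) + 2433)/(-1118 - 4*516) = ((-1 + 36) + 2433)/(-1118 - 2064) = (35 + 2433)/(-3182) = 2468*(-1/3182) = -1234/1591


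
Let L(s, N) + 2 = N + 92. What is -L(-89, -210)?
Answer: 120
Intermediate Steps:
L(s, N) = 90 + N (L(s, N) = -2 + (N + 92) = -2 + (92 + N) = 90 + N)
-L(-89, -210) = -(90 - 210) = -1*(-120) = 120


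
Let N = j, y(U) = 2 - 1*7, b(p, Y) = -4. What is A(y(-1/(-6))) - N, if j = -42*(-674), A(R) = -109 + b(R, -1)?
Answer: -28421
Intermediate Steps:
y(U) = -5 (y(U) = 2 - 7 = -5)
A(R) = -113 (A(R) = -109 - 4 = -113)
j = 28308
N = 28308
A(y(-1/(-6))) - N = -113 - 1*28308 = -113 - 28308 = -28421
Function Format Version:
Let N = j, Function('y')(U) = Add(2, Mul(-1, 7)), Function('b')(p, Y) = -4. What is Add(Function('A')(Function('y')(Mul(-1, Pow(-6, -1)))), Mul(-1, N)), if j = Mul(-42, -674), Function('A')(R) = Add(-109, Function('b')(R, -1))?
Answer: -28421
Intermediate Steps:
Function('y')(U) = -5 (Function('y')(U) = Add(2, -7) = -5)
Function('A')(R) = -113 (Function('A')(R) = Add(-109, -4) = -113)
j = 28308
N = 28308
Add(Function('A')(Function('y')(Mul(-1, Pow(-6, -1)))), Mul(-1, N)) = Add(-113, Mul(-1, 28308)) = Add(-113, -28308) = -28421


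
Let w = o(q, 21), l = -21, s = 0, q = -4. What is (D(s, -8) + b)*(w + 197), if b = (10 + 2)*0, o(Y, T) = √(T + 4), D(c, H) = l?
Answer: -4242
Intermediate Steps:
D(c, H) = -21
o(Y, T) = √(4 + T)
b = 0 (b = 12*0 = 0)
w = 5 (w = √(4 + 21) = √25 = 5)
(D(s, -8) + b)*(w + 197) = (-21 + 0)*(5 + 197) = -21*202 = -4242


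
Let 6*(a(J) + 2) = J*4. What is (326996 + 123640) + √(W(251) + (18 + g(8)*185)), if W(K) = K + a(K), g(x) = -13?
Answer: 450636 + 2*I*√4434/3 ≈ 4.5064e+5 + 44.392*I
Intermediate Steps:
a(J) = -2 + 2*J/3 (a(J) = -2 + (J*4)/6 = -2 + (4*J)/6 = -2 + 2*J/3)
W(K) = -2 + 5*K/3 (W(K) = K + (-2 + 2*K/3) = -2 + 5*K/3)
(326996 + 123640) + √(W(251) + (18 + g(8)*185)) = (326996 + 123640) + √((-2 + (5/3)*251) + (18 - 13*185)) = 450636 + √((-2 + 1255/3) + (18 - 2405)) = 450636 + √(1249/3 - 2387) = 450636 + √(-5912/3) = 450636 + 2*I*√4434/3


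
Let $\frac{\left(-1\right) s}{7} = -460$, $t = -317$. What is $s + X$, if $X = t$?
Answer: $2903$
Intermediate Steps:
$s = 3220$ ($s = \left(-7\right) \left(-460\right) = 3220$)
$X = -317$
$s + X = 3220 - 317 = 2903$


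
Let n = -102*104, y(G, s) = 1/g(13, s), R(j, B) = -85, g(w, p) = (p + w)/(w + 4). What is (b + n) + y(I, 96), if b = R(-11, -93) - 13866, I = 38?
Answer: -2676914/109 ≈ -24559.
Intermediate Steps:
g(w, p) = (p + w)/(4 + w)
y(G, s) = 1/(13/17 + s/17) (y(G, s) = 1/((s + 13)/(4 + 13)) = 1/((13 + s)/17) = 1/(13/17 + s/17))
b = -13951 (b = -85 - 13866 = -13951)
n = -10608
(b + n) + y(I, 96) = (-13951 - 10608) + 17/(13 + 96) = -24559 + 17/109 = -2676914/109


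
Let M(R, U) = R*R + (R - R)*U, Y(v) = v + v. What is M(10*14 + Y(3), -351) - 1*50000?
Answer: -28684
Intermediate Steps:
Y(v) = 2*v
M(R, U) = R**2 (M(R, U) = R**2 + 0*U = R**2 + 0 = R**2)
M(10*14 + Y(3), -351) - 1*50000 = (10*14 + 2*3)**2 - 1*50000 = (140 + 6)**2 - 50000 = 146**2 - 50000 = 21316 - 50000 = -28684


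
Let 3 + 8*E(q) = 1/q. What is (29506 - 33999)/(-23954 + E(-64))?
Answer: 2300416/12264641 ≈ 0.18756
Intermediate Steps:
E(q) = -3/8 + 1/(8*q)
(29506 - 33999)/(-23954 + E(-64)) = (29506 - 33999)/(-23954 + (⅛)*(1 - 3*(-64))/(-64)) = -4493/(-23954 + (⅛)*(-1/64)*(1 + 192)) = -4493/(-23954 + (⅛)*(-1/64)*193) = -4493/(-23954 - 193/512) = -4493/(-12264641/512) = -4493*(-512/12264641) = 2300416/12264641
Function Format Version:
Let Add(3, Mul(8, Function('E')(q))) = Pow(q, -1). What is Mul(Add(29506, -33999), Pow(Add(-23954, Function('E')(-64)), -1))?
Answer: Rational(2300416, 12264641) ≈ 0.18756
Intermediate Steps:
Function('E')(q) = Add(Rational(-3, 8), Mul(Rational(1, 8), Pow(q, -1)))
Mul(Add(29506, -33999), Pow(Add(-23954, Function('E')(-64)), -1)) = Mul(Add(29506, -33999), Pow(Add(-23954, Mul(Rational(1, 8), Pow(-64, -1), Add(1, Mul(-3, -64)))), -1)) = Mul(-4493, Pow(Add(-23954, Mul(Rational(1, 8), Rational(-1, 64), Add(1, 192))), -1)) = Mul(-4493, Pow(Add(-23954, Mul(Rational(1, 8), Rational(-1, 64), 193)), -1)) = Mul(-4493, Pow(Add(-23954, Rational(-193, 512)), -1)) = Mul(-4493, Pow(Rational(-12264641, 512), -1)) = Mul(-4493, Rational(-512, 12264641)) = Rational(2300416, 12264641)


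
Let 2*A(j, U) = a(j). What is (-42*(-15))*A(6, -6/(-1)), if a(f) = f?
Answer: 1890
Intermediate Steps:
A(j, U) = j/2
(-42*(-15))*A(6, -6/(-1)) = (-42*(-15))*((½)*6) = 630*3 = 1890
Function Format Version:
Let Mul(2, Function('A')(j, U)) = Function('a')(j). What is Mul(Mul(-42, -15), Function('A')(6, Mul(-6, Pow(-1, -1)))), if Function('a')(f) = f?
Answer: 1890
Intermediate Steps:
Function('A')(j, U) = Mul(Rational(1, 2), j)
Mul(Mul(-42, -15), Function('A')(6, Mul(-6, Pow(-1, -1)))) = Mul(Mul(-42, -15), Mul(Rational(1, 2), 6)) = Mul(630, 3) = 1890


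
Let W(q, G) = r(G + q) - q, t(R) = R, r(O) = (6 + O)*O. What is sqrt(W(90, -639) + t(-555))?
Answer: sqrt(297462) ≈ 545.40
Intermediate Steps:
r(O) = O*(6 + O)
W(q, G) = -q + (G + q)*(6 + G + q) (W(q, G) = (G + q)*(6 + (G + q)) - q = (G + q)*(6 + G + q) - q = -q + (G + q)*(6 + G + q))
sqrt(W(90, -639) + t(-555)) = sqrt((-1*90 + (-639 + 90)*(6 - 639 + 90)) - 555) = sqrt((-90 - 549*(-543)) - 555) = sqrt((-90 + 298107) - 555) = sqrt(298017 - 555) = sqrt(297462)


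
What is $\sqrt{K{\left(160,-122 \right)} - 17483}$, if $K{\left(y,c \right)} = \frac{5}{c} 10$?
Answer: $\frac{2 i \sqrt{16263942}}{61} \approx 132.22 i$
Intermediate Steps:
$K{\left(y,c \right)} = \frac{50}{c}$
$\sqrt{K{\left(160,-122 \right)} - 17483} = \sqrt{\frac{50}{-122} - 17483} = \sqrt{50 \left(- \frac{1}{122}\right) - 17483} = \sqrt{- \frac{25}{61} - 17483} = \sqrt{- \frac{1066488}{61}} = \frac{2 i \sqrt{16263942}}{61}$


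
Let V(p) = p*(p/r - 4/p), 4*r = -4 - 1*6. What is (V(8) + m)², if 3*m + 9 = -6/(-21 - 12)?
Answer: 28826161/27225 ≈ 1058.8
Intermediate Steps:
r = -5/2 (r = (-4 - 1*6)/4 = (-4 - 6)/4 = (¼)*(-10) = -5/2 ≈ -2.5000)
V(p) = p*(-4/p - 2*p/5) (V(p) = p*(p/(-5/2) - 4/p) = p*(p*(-⅖) - 4/p) = p*(-2*p/5 - 4/p) = p*(-4/p - 2*p/5))
m = -97/33 (m = -3 + (-6/(-21 - 12))/3 = -3 + (-6/(-33))/3 = -3 + (-6*(-1/33))/3 = -3 + (⅓)*(2/11) = -3 + 2/33 = -97/33 ≈ -2.9394)
(V(8) + m)² = ((-4 - ⅖*8²) - 97/33)² = ((-4 - ⅖*64) - 97/33)² = ((-4 - 128/5) - 97/33)² = (-148/5 - 97/33)² = (-5369/165)² = 28826161/27225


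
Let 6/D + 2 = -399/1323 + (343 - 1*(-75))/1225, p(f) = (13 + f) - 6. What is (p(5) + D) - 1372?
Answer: -29459830/21613 ≈ -1363.1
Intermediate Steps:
p(f) = 7 + f
D = -66150/21613 (D = 6/(-2 + (-399/1323 + (343 - 1*(-75))/1225)) = 6/(-2 + (-399*1/1323 + (343 + 75)*(1/1225))) = 6/(-2 + (-19/63 + 418*(1/1225))) = 6/(-2 + (-19/63 + 418/1225)) = 6/(-2 + 437/11025) = 6/(-21613/11025) = 6*(-11025/21613) = -66150/21613 ≈ -3.0607)
(p(5) + D) - 1372 = ((7 + 5) - 66150/21613) - 1372 = (12 - 66150/21613) - 1372 = 193206/21613 - 1372 = -29459830/21613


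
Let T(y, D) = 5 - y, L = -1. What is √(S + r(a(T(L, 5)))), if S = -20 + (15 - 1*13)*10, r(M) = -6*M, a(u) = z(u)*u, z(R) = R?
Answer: 6*I*√6 ≈ 14.697*I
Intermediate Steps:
a(u) = u² (a(u) = u*u = u²)
S = 0 (S = -20 + (15 - 13)*10 = -20 + 2*10 = -20 + 20 = 0)
√(S + r(a(T(L, 5)))) = √(0 - 6*(5 - 1*(-1))²) = √(0 - 6*(5 + 1)²) = √(0 - 6*6²) = √(0 - 6*36) = √(0 - 216) = √(-216) = 6*I*√6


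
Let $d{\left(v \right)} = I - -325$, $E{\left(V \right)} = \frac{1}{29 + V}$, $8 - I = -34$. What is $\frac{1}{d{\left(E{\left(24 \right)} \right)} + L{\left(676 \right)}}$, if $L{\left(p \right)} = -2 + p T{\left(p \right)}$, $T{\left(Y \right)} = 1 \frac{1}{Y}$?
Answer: $\frac{1}{366} \approx 0.0027322$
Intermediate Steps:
$I = 42$ ($I = 8 - -34 = 8 + 34 = 42$)
$T{\left(Y \right)} = \frac{1}{Y}$
$d{\left(v \right)} = 367$ ($d{\left(v \right)} = 42 - -325 = 42 + 325 = 367$)
$L{\left(p \right)} = -1$ ($L{\left(p \right)} = -2 + \frac{p}{p} = -2 + 1 = -1$)
$\frac{1}{d{\left(E{\left(24 \right)} \right)} + L{\left(676 \right)}} = \frac{1}{367 - 1} = \frac{1}{366}$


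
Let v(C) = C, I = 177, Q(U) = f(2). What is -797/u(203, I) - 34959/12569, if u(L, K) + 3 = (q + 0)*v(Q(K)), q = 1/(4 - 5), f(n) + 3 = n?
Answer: 9947575/25138 ≈ 395.72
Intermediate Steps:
f(n) = -3 + n
q = -1 (q = 1/(-1) = -1)
Q(U) = -1 (Q(U) = -3 + 2 = -1)
u(L, K) = -2 (u(L, K) = -3 + (-1 + 0)*(-1) = -3 - 1*(-1) = -3 + 1 = -2)
-797/u(203, I) - 34959/12569 = -797/(-2) - 34959/12569 = -797*(-1/2) - 34959*1/12569 = 797/2 - 34959/12569 = 9947575/25138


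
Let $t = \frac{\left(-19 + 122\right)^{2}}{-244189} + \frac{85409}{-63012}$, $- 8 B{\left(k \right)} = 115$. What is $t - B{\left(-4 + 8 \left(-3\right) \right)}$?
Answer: $\frac{399322706237}{30773674536} \approx 12.976$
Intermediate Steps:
$B{\left(k \right)} = - \frac{115}{8}$ ($B{\left(k \right)} = \left(- \frac{1}{8}\right) 115 = - \frac{115}{8}$)
$t = - \frac{21524432609}{15386837268}$ ($t = 103^{2} \left(- \frac{1}{244189}\right) + 85409 \left(- \frac{1}{63012}\right) = 10609 \left(- \frac{1}{244189}\right) - \frac{85409}{63012} = - \frac{10609}{244189} - \frac{85409}{63012} = - \frac{21524432609}{15386837268} \approx -1.3989$)
$t - B{\left(-4 + 8 \left(-3\right) \right)} = - \frac{21524432609}{15386837268} - - \frac{115}{8} = - \frac{21524432609}{15386837268} + \frac{115}{8} = \frac{399322706237}{30773674536}$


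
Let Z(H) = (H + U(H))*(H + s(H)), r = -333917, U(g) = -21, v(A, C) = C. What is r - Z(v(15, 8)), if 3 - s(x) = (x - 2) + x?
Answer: -333956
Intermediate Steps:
s(x) = 5 - 2*x (s(x) = 3 - ((x - 2) + x) = 3 - ((-2 + x) + x) = 3 - (-2 + 2*x) = 3 + (2 - 2*x) = 5 - 2*x)
Z(H) = (-21 + H)*(5 - H) (Z(H) = (H - 21)*(H + (5 - 2*H)) = (-21 + H)*(5 - H))
r - Z(v(15, 8)) = -333917 - (-105 - 1*8² + 26*8) = -333917 - (-105 - 1*64 + 208) = -333917 - (-105 - 64 + 208) = -333917 - 1*39 = -333917 - 39 = -333956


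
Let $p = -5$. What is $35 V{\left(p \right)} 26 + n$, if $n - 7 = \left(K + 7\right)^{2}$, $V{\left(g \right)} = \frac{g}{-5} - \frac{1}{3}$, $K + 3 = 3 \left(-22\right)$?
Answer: $\frac{13373}{3} \approx 4457.7$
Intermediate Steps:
$K = -69$ ($K = -3 + 3 \left(-22\right) = -3 - 66 = -69$)
$V{\left(g \right)} = - \frac{1}{3} - \frac{g}{5}$ ($V{\left(g \right)} = g \left(- \frac{1}{5}\right) - \frac{1}{3} = - \frac{g}{5} - \frac{1}{3} = - \frac{1}{3} - \frac{g}{5}$)
$n = 3851$ ($n = 7 + \left(-69 + 7\right)^{2} = 7 + \left(-62\right)^{2} = 7 + 3844 = 3851$)
$35 V{\left(p \right)} 26 + n = 35 \left(- \frac{1}{3} - -1\right) 26 + 3851 = 35 \left(- \frac{1}{3} + 1\right) 26 + 3851 = 35 \cdot \frac{2}{3} \cdot 26 + 3851 = \frac{70}{3} \cdot 26 + 3851 = \frac{1820}{3} + 3851 = \frac{13373}{3}$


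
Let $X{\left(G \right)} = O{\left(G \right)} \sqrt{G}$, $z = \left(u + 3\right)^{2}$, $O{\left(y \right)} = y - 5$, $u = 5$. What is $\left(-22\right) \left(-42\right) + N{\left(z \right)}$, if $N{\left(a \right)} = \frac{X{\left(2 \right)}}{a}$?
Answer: $924 - \frac{3 \sqrt{2}}{64} \approx 923.93$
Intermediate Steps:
$O{\left(y \right)} = -5 + y$
$z = 64$ ($z = \left(5 + 3\right)^{2} = 8^{2} = 64$)
$X{\left(G \right)} = \sqrt{G} \left(-5 + G\right)$ ($X{\left(G \right)} = \left(-5 + G\right) \sqrt{G} = \sqrt{G} \left(-5 + G\right)$)
$N{\left(a \right)} = - \frac{3 \sqrt{2}}{a}$ ($N{\left(a \right)} = \frac{\sqrt{2} \left(-5 + 2\right)}{a} = \frac{\sqrt{2} \left(-3\right)}{a} = \frac{\left(-3\right) \sqrt{2}}{a} = - \frac{3 \sqrt{2}}{a}$)
$\left(-22\right) \left(-42\right) + N{\left(z \right)} = \left(-22\right) \left(-42\right) - \frac{3 \sqrt{2}}{64} = 924 - 3 \sqrt{2} \cdot \frac{1}{64} = 924 - \frac{3 \sqrt{2}}{64}$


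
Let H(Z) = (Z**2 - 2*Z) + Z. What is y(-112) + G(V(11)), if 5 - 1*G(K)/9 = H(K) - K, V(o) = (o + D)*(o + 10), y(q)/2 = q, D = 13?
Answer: -2277251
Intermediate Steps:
H(Z) = Z**2 - Z
y(q) = 2*q
V(o) = (10 + o)*(13 + o) (V(o) = (o + 13)*(o + 10) = (13 + o)*(10 + o) = (10 + o)*(13 + o))
G(K) = 45 + 9*K - 9*K*(-1 + K) (G(K) = 45 - 9*(K*(-1 + K) - K) = 45 - 9*(-K + K*(-1 + K)) = 45 + (9*K - 9*K*(-1 + K)) = 45 + 9*K - 9*K*(-1 + K))
y(-112) + G(V(11)) = 2*(-112) + (45 + 9*(130 + 11**2 + 23*11) - 9*(130 + 11**2 + 23*11)*(-1 + (130 + 11**2 + 23*11))) = -224 + (45 + 9*(130 + 121 + 253) - 9*(130 + 121 + 253)*(-1 + (130 + 121 + 253))) = -224 + (45 + 9*504 - 9*504*(-1 + 504)) = -224 + (45 + 4536 - 9*504*503) = -224 + (45 + 4536 - 2281608) = -224 - 2277027 = -2277251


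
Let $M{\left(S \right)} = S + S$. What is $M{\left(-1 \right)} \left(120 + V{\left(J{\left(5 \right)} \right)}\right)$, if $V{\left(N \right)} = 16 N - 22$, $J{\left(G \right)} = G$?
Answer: $-356$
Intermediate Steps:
$M{\left(S \right)} = 2 S$
$V{\left(N \right)} = -22 + 16 N$
$M{\left(-1 \right)} \left(120 + V{\left(J{\left(5 \right)} \right)}\right) = 2 \left(-1\right) \left(120 + \left(-22 + 16 \cdot 5\right)\right) = - 2 \left(120 + \left(-22 + 80\right)\right) = - 2 \left(120 + 58\right) = \left(-2\right) 178 = -356$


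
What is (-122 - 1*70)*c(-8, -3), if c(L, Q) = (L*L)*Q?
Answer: 36864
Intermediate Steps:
c(L, Q) = Q*L² (c(L, Q) = L²*Q = Q*L²)
(-122 - 1*70)*c(-8, -3) = (-122 - 1*70)*(-3*(-8)²) = (-122 - 70)*(-3*64) = -192*(-192) = 36864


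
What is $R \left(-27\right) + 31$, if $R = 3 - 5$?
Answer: $85$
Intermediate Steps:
$R = -2$ ($R = 3 - 5 = -2$)
$R \left(-27\right) + 31 = \left(-2\right) \left(-27\right) + 31 = 54 + 31 = 85$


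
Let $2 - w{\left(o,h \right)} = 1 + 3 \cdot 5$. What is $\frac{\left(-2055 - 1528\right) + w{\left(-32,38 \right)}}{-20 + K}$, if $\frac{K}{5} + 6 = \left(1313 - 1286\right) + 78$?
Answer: $- \frac{3597}{475} \approx -7.5726$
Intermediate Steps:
$w{\left(o,h \right)} = -14$ ($w{\left(o,h \right)} = 2 - \left(1 + 3 \cdot 5\right) = 2 - \left(1 + 15\right) = 2 - 16 = -14$)
$K = 495$ ($K = -30 + 5 \left(\left(1313 - 1286\right) + 78\right) = -30 + 5 \left(27 + 78\right) = -30 + 5 \cdot 105 = -30 + 525 = 495$)
$\frac{\left(-2055 - 1528\right) + w{\left(-32,38 \right)}}{-20 + K} = \frac{\left(-2055 - 1528\right) - 14}{-20 + 495} = \frac{-3583 - 14}{475} = \left(-3597\right) \frac{1}{475} = - \frac{3597}{475}$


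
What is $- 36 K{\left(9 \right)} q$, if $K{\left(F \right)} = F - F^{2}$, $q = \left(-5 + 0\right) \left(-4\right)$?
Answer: $51840$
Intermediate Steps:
$q = 20$ ($q = \left(-5\right) \left(-4\right) = 20$)
$- 36 K{\left(9 \right)} q = - 36 \cdot 9 \left(1 - 9\right) 20 = - 36 \cdot 9 \left(-8\right) 20 = \left(-36\right) \left(-72\right) 20 = 2592 \cdot 20 = 51840$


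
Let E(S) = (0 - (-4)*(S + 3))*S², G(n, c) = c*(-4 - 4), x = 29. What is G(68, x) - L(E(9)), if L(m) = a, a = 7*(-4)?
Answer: -204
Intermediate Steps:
a = -28
G(n, c) = -8*c (G(n, c) = c*(-8) = -8*c)
E(S) = S²*(12 + 4*S) (E(S) = (0 - (-4)*(3 + S))*S² = (0 - (-12 - 4*S))*S² = (0 + (12 + 4*S))*S² = (12 + 4*S)*S² = S²*(12 + 4*S))
L(m) = -28
G(68, x) - L(E(9)) = -8*29 - 1*(-28) = -232 + 28 = -204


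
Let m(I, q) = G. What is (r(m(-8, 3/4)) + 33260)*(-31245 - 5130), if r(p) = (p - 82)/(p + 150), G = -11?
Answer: -168163334625/139 ≈ -1.2098e+9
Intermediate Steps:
m(I, q) = -11
r(p) = (-82 + p)/(150 + p)
(r(m(-8, 3/4)) + 33260)*(-31245 - 5130) = ((-82 - 11)/(150 - 11) + 33260)*(-31245 - 5130) = (-93/139 + 33260)*(-36375) = (4623047/139)*(-36375) = -168163334625/139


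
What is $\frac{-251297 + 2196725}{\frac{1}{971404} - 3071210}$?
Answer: $- \frac{1889796540912}{2983385678839} \approx -0.63344$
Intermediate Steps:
$\frac{-251297 + 2196725}{\frac{1}{971404} - 3071210} = \frac{1945428}{\frac{1}{971404} - 3071210} = \frac{1945428}{- \frac{2983385678839}{971404}} = 1945428 \left(- \frac{971404}{2983385678839}\right) = - \frac{1889796540912}{2983385678839}$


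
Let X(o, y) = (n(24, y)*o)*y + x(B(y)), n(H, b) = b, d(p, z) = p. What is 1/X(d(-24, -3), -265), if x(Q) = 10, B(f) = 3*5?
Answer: -1/1685390 ≈ -5.9333e-7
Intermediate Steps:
B(f) = 15
X(o, y) = 10 + o*y² (X(o, y) = (y*o)*y + 10 = (o*y)*y + 10 = o*y² + 10 = 10 + o*y²)
1/X(d(-24, -3), -265) = 1/(10 - 24*(-265)²) = 1/(10 - 24*70225) = 1/(10 - 1685400) = 1/(-1685390) = -1/1685390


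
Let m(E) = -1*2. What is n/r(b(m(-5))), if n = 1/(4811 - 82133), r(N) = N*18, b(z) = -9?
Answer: 1/12526164 ≈ 7.9833e-8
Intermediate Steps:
m(E) = -2
r(N) = 18*N
n = -1/77322 (n = 1/(-77322) = -1/77322 ≈ -1.2933e-5)
n/r(b(m(-5))) = -1/(77322*(18*(-9))) = -1/77322/(-162) = -1/77322*(-1/162) = 1/12526164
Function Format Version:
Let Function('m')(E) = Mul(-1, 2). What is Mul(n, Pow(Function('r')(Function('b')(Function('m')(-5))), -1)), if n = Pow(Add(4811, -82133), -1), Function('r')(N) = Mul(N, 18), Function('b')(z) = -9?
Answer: Rational(1, 12526164) ≈ 7.9833e-8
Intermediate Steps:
Function('m')(E) = -2
Function('r')(N) = Mul(18, N)
n = Rational(-1, 77322) (n = Pow(-77322, -1) = Rational(-1, 77322) ≈ -1.2933e-5)
Mul(n, Pow(Function('r')(Function('b')(Function('m')(-5))), -1)) = Mul(Rational(-1, 77322), Pow(Mul(18, -9), -1)) = Mul(Rational(-1, 77322), Pow(-162, -1)) = Mul(Rational(-1, 77322), Rational(-1, 162)) = Rational(1, 12526164)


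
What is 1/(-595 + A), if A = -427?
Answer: -1/1022 ≈ -0.00097847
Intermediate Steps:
1/(-595 + A) = 1/(-595 - 427) = 1/(-1022) = -1/1022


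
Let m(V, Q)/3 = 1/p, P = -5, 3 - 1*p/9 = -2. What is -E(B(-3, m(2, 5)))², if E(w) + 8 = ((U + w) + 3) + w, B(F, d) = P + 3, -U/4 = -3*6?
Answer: -3969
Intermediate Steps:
p = 45 (p = 27 - 9*(-2) = 27 + 18 = 45)
m(V, Q) = 1/15 (m(V, Q) = 3/45 = 3*(1/45) = 1/15)
U = 72 (U = -(-12)*6 = -4*(-18) = 72)
B(F, d) = -2 (B(F, d) = -5 + 3 = -2)
E(w) = 67 + 2*w (E(w) = -8 + (((72 + w) + 3) + w) = -8 + ((75 + w) + w) = -8 + (75 + 2*w) = 67 + 2*w)
-E(B(-3, m(2, 5)))² = -(67 + 2*(-2))² = -(67 - 4)² = -1*63² = -1*3969 = -3969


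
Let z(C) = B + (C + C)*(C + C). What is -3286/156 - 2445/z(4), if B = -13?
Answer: -91501/1326 ≈ -69.005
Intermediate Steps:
z(C) = -13 + 4*C² (z(C) = -13 + (C + C)*(C + C) = -13 + (2*C)*(2*C) = -13 + 4*C²)
-3286/156 - 2445/z(4) = -3286/156 - 2445/(-13 + 4*4²) = -3286*1/156 - 2445/(-13 + 4*16) = -1643/78 - 2445/(-13 + 64) = -1643/78 - 2445/51 = -1643/78 - 2445*1/51 = -1643/78 - 815/17 = -91501/1326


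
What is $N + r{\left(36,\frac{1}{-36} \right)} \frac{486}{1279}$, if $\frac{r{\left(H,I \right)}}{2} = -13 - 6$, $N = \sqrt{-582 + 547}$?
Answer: $- \frac{18468}{1279} + i \sqrt{35} \approx -14.439 + 5.9161 i$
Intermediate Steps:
$N = i \sqrt{35}$ ($N = \sqrt{-35} = i \sqrt{35} \approx 5.9161 i$)
$r{\left(H,I \right)} = -38$ ($r{\left(H,I \right)} = 2 \left(-13 - 6\right) = 2 \left(-19\right) = -38$)
$N + r{\left(36,\frac{1}{-36} \right)} \frac{486}{1279} = i \sqrt{35} - 38 \cdot \frac{486}{1279} = i \sqrt{35} - 38 \cdot 486 \cdot \frac{1}{1279} = i \sqrt{35} - \frac{18468}{1279} = - \frac{18468}{1279} + i \sqrt{35}$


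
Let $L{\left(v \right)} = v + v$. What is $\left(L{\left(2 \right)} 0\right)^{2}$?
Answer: $0$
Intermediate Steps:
$L{\left(v \right)} = 2 v$
$\left(L{\left(2 \right)} 0\right)^{2} = \left(2 \cdot 2 \cdot 0\right)^{2} = \left(4 \cdot 0\right)^{2} = 0^{2} = 0$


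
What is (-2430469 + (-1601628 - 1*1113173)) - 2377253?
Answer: -7522523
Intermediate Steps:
(-2430469 + (-1601628 - 1*1113173)) - 2377253 = (-2430469 + (-1601628 - 1113173)) - 2377253 = (-2430469 - 2714801) - 2377253 = -5145270 - 2377253 = -7522523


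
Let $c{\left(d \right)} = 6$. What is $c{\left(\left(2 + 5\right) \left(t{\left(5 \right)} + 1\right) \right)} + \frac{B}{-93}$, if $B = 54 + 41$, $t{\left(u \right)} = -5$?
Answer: $\frac{463}{93} \approx 4.9785$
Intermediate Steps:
$B = 95$
$c{\left(\left(2 + 5\right) \left(t{\left(5 \right)} + 1\right) \right)} + \frac{B}{-93} = 6 + \frac{1}{-93} \cdot 95 = 6 - \frac{95}{93} = \frac{463}{93}$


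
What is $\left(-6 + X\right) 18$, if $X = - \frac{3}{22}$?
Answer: $- \frac{1215}{11} \approx -110.45$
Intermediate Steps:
$X = - \frac{3}{22}$ ($X = \left(-3\right) \frac{1}{22} = - \frac{3}{22} \approx -0.13636$)
$\left(-6 + X\right) 18 = \left(-6 - \frac{3}{22}\right) 18 = \left(- \frac{135}{22}\right) 18 = - \frac{1215}{11}$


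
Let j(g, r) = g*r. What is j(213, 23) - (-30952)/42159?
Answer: 206567893/42159 ≈ 4899.7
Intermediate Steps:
j(213, 23) - (-30952)/42159 = 213*23 - (-30952)/42159 = 4899 - (-30952)/42159 = 4899 - 1*(-30952/42159) = 4899 + 30952/42159 = 206567893/42159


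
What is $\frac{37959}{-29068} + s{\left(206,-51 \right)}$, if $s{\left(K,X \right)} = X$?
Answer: $- \frac{1520427}{29068} \approx -52.306$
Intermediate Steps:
$\frac{37959}{-29068} + s{\left(206,-51 \right)} = \frac{37959}{-29068} - 51 = 37959 \left(- \frac{1}{29068}\right) - 51 = - \frac{37959}{29068} - 51 = - \frac{1520427}{29068}$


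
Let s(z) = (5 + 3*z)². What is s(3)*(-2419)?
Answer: -474124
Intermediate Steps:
s(3)*(-2419) = (5 + 3*3)²*(-2419) = (5 + 9)²*(-2419) = 14²*(-2419) = 196*(-2419) = -474124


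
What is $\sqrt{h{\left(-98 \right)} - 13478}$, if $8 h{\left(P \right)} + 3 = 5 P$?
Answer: $\frac{i \sqrt{216634}}{4} \approx 116.36 i$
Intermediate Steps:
$h{\left(P \right)} = - \frac{3}{8} + \frac{5 P}{8}$
$\sqrt{h{\left(-98 \right)} - 13478} = \sqrt{\left(- \frac{3}{8} + \frac{5}{8} \left(-98\right)\right) - 13478} = \sqrt{\left(- \frac{3}{8} - \frac{245}{4}\right) - 13478} = \sqrt{- \frac{493}{8} - 13478} = \sqrt{- \frac{108317}{8}} = \frac{i \sqrt{216634}}{4}$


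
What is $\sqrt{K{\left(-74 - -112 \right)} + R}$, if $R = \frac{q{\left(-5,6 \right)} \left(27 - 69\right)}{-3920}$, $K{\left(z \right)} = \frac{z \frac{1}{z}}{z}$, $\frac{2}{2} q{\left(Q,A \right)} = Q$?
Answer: $\frac{i \sqrt{7714}}{532} \approx 0.16509 i$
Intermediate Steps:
$q{\left(Q,A \right)} = Q$
$K{\left(z \right)} = \frac{1}{z}$ ($K{\left(z \right)} = 1 \frac{1}{z} = \frac{1}{z}$)
$R = - \frac{3}{56}$ ($R = \frac{\left(-5\right) \left(27 - 69\right)}{-3920} = \left(-5\right) \left(-42\right) \left(- \frac{1}{3920}\right) = 210 \left(- \frac{1}{3920}\right) = - \frac{3}{56} \approx -0.053571$)
$\sqrt{K{\left(-74 - -112 \right)} + R} = \sqrt{\frac{1}{-74 - -112} - \frac{3}{56}} = \sqrt{\frac{1}{-74 + 112} - \frac{3}{56}} = \sqrt{\frac{1}{38} - \frac{3}{56}} = \sqrt{- \frac{29}{1064}} = \frac{i \sqrt{7714}}{532}$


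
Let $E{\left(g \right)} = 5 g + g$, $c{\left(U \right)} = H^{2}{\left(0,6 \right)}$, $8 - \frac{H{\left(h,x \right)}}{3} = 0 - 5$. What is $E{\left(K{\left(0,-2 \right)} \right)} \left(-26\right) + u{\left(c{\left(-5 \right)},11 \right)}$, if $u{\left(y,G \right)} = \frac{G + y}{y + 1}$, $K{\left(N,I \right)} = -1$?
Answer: $\frac{119482}{761} \approx 157.01$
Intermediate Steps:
$H{\left(h,x \right)} = 39$ ($H{\left(h,x \right)} = 24 - 3 \left(0 - 5\right) = 24 - -15 = 24 + 15 = 39$)
$c{\left(U \right)} = 1521$ ($c{\left(U \right)} = 39^{2} = 1521$)
$u{\left(y,G \right)} = \frac{G + y}{1 + y}$
$E{\left(g \right)} = 6 g$
$E{\left(K{\left(0,-2 \right)} \right)} \left(-26\right) + u{\left(c{\left(-5 \right)},11 \right)} = 6 \left(-1\right) \left(-26\right) + \frac{11 + 1521}{1 + 1521} = \left(-6\right) \left(-26\right) + \frac{1}{1522} \cdot 1532 = 156 + \frac{1}{1522} \cdot 1532 = 156 + \frac{766}{761} = \frac{119482}{761}$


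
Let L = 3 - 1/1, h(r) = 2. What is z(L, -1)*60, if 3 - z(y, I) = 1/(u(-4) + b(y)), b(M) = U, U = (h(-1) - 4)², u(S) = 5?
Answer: 520/3 ≈ 173.33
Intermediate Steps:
U = 4 (U = (2 - 4)² = (-2)² = 4)
b(M) = 4
L = 2 (L = 3 - 1 = 2)
z(y, I) = 26/9 (z(y, I) = 3 - 1/(5 + 4) = 3 - 1/9 = 3 - 1*⅑ = 3 - ⅑ = 26/9)
z(L, -1)*60 = (26/9)*60 = 520/3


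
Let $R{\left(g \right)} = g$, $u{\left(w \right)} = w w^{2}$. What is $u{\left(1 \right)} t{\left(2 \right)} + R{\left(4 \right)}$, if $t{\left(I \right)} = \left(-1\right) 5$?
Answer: $-1$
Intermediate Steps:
$t{\left(I \right)} = -5$
$u{\left(w \right)} = w^{3}$
$u{\left(1 \right)} t{\left(2 \right)} + R{\left(4 \right)} = 1^{3} \left(-5\right) + 4 = 1 \left(-5\right) + 4 = -5 + 4 = -1$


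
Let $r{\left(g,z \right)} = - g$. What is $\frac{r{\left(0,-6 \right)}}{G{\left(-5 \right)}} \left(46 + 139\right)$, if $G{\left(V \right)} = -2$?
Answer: $0$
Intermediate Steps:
$\frac{r{\left(0,-6 \right)}}{G{\left(-5 \right)}} \left(46 + 139\right) = \frac{\left(-1\right) 0}{-2} \left(46 + 139\right) = 0 \left(- \frac{1}{2}\right) 185 = 0 \cdot 185 = 0$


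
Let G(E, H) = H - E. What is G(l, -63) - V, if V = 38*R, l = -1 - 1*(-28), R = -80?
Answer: 2950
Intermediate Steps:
l = 27 (l = -1 + 28 = 27)
V = -3040 (V = 38*(-80) = -3040)
G(l, -63) - V = (-63 - 1*27) - 1*(-3040) = (-63 - 27) + 3040 = -90 + 3040 = 2950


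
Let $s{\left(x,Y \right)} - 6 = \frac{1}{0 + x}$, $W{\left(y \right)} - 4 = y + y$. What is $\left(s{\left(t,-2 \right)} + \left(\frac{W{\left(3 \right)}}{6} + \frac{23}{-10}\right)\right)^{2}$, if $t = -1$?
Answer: $\frac{17161}{900} \approx 19.068$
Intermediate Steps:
$W{\left(y \right)} = 4 + 2 y$ ($W{\left(y \right)} = 4 + \left(y + y\right) = 4 + 2 y$)
$s{\left(x,Y \right)} = 6 + \frac{1}{x}$ ($s{\left(x,Y \right)} = 6 + \frac{1}{0 + x} = 6 + \frac{1}{x}$)
$\left(s{\left(t,-2 \right)} + \left(\frac{W{\left(3 \right)}}{6} + \frac{23}{-10}\right)\right)^{2} = \left(\left(6 + \frac{1}{-1}\right) + \left(\frac{4 + 2 \cdot 3}{6} + \frac{23}{-10}\right)\right)^{2} = \left(\left(6 - 1\right) + \left(\left(4 + 6\right) \frac{1}{6} + 23 \left(- \frac{1}{10}\right)\right)\right)^{2} = \left(5 + \left(10 \cdot \frac{1}{6} - \frac{23}{10}\right)\right)^{2} = \left(5 + \left(\frac{5}{3} - \frac{23}{10}\right)\right)^{2} = \left(5 - \frac{19}{30}\right)^{2} = \left(\frac{131}{30}\right)^{2} = \frac{17161}{900}$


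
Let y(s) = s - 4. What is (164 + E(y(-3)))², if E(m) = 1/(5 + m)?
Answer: 106929/4 ≈ 26732.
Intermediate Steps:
y(s) = -4 + s
(164 + E(y(-3)))² = (164 + 1/(5 + (-4 - 3)))² = (164 + 1/(5 - 7))² = (164 + 1/(-2))² = (164 - ½)² = (327/2)² = 106929/4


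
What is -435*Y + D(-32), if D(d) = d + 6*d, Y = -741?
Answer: 322111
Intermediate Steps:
D(d) = 7*d
-435*Y + D(-32) = -435*(-741) + 7*(-32) = 322335 - 224 = 322111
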